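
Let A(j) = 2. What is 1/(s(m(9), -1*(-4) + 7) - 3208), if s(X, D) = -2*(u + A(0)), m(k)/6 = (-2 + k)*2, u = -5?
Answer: -1/3202 ≈ -0.00031230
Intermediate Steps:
m(k) = -24 + 12*k (m(k) = 6*((-2 + k)*2) = 6*(-4 + 2*k) = -24 + 12*k)
s(X, D) = 6 (s(X, D) = -2*(-5 + 2) = -2*(-3) = 6)
1/(s(m(9), -1*(-4) + 7) - 3208) = 1/(6 - 3208) = 1/(-3202) = -1/3202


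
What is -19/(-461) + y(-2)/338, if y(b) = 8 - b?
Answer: 5516/77909 ≈ 0.070801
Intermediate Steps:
-19/(-461) + y(-2)/338 = -19/(-461) + (8 - 1*(-2))/338 = -19*(-1/461) + (8 + 2)*(1/338) = 19/461 + 10*(1/338) = 19/461 + 5/169 = 5516/77909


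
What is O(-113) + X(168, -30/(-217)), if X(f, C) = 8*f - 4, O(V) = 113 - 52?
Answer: 1401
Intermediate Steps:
O(V) = 61
X(f, C) = -4 + 8*f
O(-113) + X(168, -30/(-217)) = 61 + (-4 + 8*168) = 61 + (-4 + 1344) = 61 + 1340 = 1401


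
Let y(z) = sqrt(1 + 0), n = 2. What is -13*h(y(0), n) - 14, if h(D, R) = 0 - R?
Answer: 12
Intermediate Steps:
y(z) = 1 (y(z) = sqrt(1) = 1)
h(D, R) = -R
-13*h(y(0), n) - 14 = -(-13)*2 - 14 = -13*(-2) - 14 = 26 - 14 = 12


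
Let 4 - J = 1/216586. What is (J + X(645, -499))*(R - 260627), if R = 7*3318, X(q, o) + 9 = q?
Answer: -32907348873639/216586 ≈ -1.5194e+8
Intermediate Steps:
X(q, o) = -9 + q
R = 23226
J = 866343/216586 (J = 4 - 1/216586 = 866343/216586 ≈ 4.0000)
(J + X(645, -499))*(R - 260627) = (866343/216586 + (-9 + 645))*(23226 - 260627) = (866343/216586 + 636)*(-237401) = (138615039/216586)*(-237401) = -32907348873639/216586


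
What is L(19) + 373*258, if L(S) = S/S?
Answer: 96235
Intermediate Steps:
L(S) = 1
L(19) + 373*258 = 1 + 373*258 = 1 + 96234 = 96235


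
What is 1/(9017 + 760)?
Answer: 1/9777 ≈ 0.00010228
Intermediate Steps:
1/(9017 + 760) = 1/9777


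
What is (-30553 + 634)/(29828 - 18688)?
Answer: -29919/11140 ≈ -2.6857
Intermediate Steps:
(-30553 + 634)/(29828 - 18688) = -29919/11140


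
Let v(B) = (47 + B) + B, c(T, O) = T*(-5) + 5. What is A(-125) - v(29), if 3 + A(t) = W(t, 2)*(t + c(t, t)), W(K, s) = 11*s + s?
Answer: 12012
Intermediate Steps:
c(T, O) = 5 - 5*T (c(T, O) = -5*T + 5 = 5 - 5*T)
W(K, s) = 12*s
A(t) = 117 - 96*t (A(t) = -3 + (12*2)*(t + (5 - 5*t)) = -3 + 24*(5 - 4*t) = -3 + (120 - 96*t) = 117 - 96*t)
v(B) = 47 + 2*B
A(-125) - v(29) = (117 - 96*(-125)) - (47 + 2*29) = (117 + 12000) - (47 + 58) = 12117 - 1*105 = 12117 - 105 = 12012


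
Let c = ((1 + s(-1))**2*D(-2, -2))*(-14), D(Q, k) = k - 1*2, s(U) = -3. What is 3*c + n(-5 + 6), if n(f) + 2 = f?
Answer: 671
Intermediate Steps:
n(f) = -2 + f
D(Q, k) = -2 + k (D(Q, k) = k - 2 = -2 + k)
c = 224 (c = ((1 - 3)**2*(-2 - 2))*(-14) = ((-2)**2*(-4))*(-14) = (4*(-4))*(-14) = -16*(-14) = 224)
3*c + n(-5 + 6) = 3*224 + (-2 + (-5 + 6)) = 672 + (-2 + 1) = 672 - 1 = 671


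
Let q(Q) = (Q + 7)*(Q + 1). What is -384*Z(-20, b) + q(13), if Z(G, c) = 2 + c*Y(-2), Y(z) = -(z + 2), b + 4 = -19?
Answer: -488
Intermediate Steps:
b = -23 (b = -4 - 19 = -23)
Y(z) = -2 - z (Y(z) = -(2 + z) = -2 - z)
q(Q) = (1 + Q)*(7 + Q) (q(Q) = (7 + Q)*(1 + Q) = (1 + Q)*(7 + Q))
Z(G, c) = 2 (Z(G, c) = 2 + c*(-2 - 1*(-2)) = 2 + c*(-2 + 2) = 2 + c*0 = 2 + 0 = 2)
-384*Z(-20, b) + q(13) = -384*2 + (7 + 13**2 + 8*13) = -768 + (7 + 169 + 104) = -768 + 280 = -488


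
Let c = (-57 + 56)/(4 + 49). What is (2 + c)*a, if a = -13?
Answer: -1365/53 ≈ -25.755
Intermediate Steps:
c = -1/53 ≈ -0.018868
(2 + c)*a = (2 - 1/53)*(-13) = (105/53)*(-13) = -1365/53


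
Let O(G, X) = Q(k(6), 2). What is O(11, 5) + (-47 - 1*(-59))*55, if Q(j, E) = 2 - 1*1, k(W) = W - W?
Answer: 661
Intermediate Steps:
k(W) = 0
Q(j, E) = 1 (Q(j, E) = 2 - 1 = 1)
O(G, X) = 1
O(11, 5) + (-47 - 1*(-59))*55 = 1 + (-47 - 1*(-59))*55 = 1 + (-47 + 59)*55 = 1 + 12*55 = 1 + 660 = 661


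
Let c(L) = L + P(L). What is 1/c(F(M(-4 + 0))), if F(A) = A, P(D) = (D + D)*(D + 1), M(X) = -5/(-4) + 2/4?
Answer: 8/91 ≈ 0.087912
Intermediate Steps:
M(X) = 7/4 (M(X) = -5*(-1/4) + 2*(1/4) = 5/4 + 1/2 = 7/4)
P(D) = 2*D*(1 + D) (P(D) = (2*D)*(1 + D) = 2*D*(1 + D))
c(L) = L + 2*L*(1 + L)
1/c(F(M(-4 + 0))) = 1/(7*(3 + 2*(7/4))/4) = 1/(7*(3 + 7/2)/4) = 1/((7/4)*(13/2)) = 1/(91/8) = 8/91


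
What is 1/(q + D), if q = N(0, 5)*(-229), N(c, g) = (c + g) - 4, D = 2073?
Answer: 1/1844 ≈ 0.00054230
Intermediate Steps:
N(c, g) = -4 + c + g
q = -229 (q = (-4 + 0 + 5)*(-229) = 1*(-229) = -229)
1/(q + D) = 1/(-229 + 2073) = 1/1844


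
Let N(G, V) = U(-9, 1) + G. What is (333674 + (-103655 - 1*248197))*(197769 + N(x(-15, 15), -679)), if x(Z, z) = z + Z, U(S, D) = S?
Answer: -3594881280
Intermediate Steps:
x(Z, z) = Z + z
N(G, V) = -9 + G
(333674 + (-103655 - 1*248197))*(197769 + N(x(-15, 15), -679)) = (333674 + (-103655 - 1*248197))*(197769 + (-9 + (-15 + 15))) = (333674 + (-103655 - 248197))*(197769 + (-9 + 0)) = (333674 - 351852)*(197769 - 9) = -18178*197760 = -3594881280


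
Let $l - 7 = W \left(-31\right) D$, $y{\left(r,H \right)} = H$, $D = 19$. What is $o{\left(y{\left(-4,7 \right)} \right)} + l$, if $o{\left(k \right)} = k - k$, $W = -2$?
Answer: $1185$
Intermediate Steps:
$o{\left(k \right)} = 0$
$l = 1185$ ($l = 7 + \left(-2\right) \left(-31\right) 19 = 7 + 62 \cdot 19 = 7 + 1178 = 1185$)
$o{\left(y{\left(-4,7 \right)} \right)} + l = 0 + 1185 = 1185$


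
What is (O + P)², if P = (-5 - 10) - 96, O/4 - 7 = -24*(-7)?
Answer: 346921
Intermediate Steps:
O = 700 (O = 28 + 4*(-24*(-7)) = 28 + 4*168 = 28 + 672 = 700)
P = -111 (P = -15 - 96 = -111)
(O + P)² = (700 - 111)² = 589² = 346921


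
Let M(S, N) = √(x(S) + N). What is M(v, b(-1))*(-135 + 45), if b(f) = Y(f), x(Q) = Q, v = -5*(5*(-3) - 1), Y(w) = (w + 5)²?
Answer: -360*√6 ≈ -881.82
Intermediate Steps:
Y(w) = (5 + w)²
v = 80 (v = -5*(-15 - 1) = -5*(-16) = 80)
b(f) = (5 + f)²
M(S, N) = √(N + S) (M(S, N) = √(S + N) = √(N + S))
M(v, b(-1))*(-135 + 45) = √((5 - 1)² + 80)*(-135 + 45) = √(4² + 80)*(-90) = √(16 + 80)*(-90) = √96*(-90) = (4*√6)*(-90) = -360*√6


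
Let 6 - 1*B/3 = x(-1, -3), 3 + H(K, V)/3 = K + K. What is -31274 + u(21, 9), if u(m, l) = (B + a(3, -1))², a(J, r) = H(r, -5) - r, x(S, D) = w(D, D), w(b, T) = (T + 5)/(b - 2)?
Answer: -781174/25 ≈ -31247.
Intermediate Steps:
w(b, T) = (5 + T)/(-2 + b)
x(S, D) = (5 + D)/(-2 + D)
H(K, V) = -9 + 6*K (H(K, V) = -9 + 3*(K + K) = -9 + 3*(2*K) = -9 + 6*K)
B = 96/5 (B = 18 - 3*(5 - 3)/(-2 - 3) = 18 - 3*2/(-5) = 18 - (-3)*2/5 = 18 - 3*(-⅖) = 18 + 6/5 = 96/5 ≈ 19.200)
a(J, r) = -9 + 5*r (a(J, r) = (-9 + 6*r) - r = -9 + 5*r)
u(m, l) = 676/25 (u(m, l) = (96/5 + (-9 + 5*(-1)))² = (96/5 + (-9 - 5))² = (96/5 - 14)² = (26/5)² = 676/25)
-31274 + u(21, 9) = -31274 + 676/25 = -781174/25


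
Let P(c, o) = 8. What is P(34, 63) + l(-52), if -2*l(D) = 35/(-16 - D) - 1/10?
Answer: 2723/360 ≈ 7.5639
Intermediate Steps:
l(D) = 1/20 - 35/(2*(-16 - D)) (l(D) = -(35/(-16 - D) - 1/10)/2 = -(35/(-16 - D) - 1*⅒)/2 = -(35/(-16 - D) - ⅒)/2 = -(-⅒ + 35/(-16 - D))/2 = 1/20 - 35/(2*(-16 - D)))
P(34, 63) + l(-52) = 8 + (366 - 52)/(20*(16 - 52)) = 8 + (1/20)*314/(-36) = 8 + (1/20)*(-1/36)*314 = 8 - 157/360 = 2723/360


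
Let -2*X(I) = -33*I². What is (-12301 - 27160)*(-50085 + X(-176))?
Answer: -18192270759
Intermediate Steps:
X(I) = 33*I²/2 (X(I) = -(-33)*I²/2 = 33*I²/2)
(-12301 - 27160)*(-50085 + X(-176)) = (-12301 - 27160)*(-50085 + (33/2)*(-176)²) = -39461*(-50085 + (33/2)*30976) = -39461*(-50085 + 511104) = -39461*461019 = -18192270759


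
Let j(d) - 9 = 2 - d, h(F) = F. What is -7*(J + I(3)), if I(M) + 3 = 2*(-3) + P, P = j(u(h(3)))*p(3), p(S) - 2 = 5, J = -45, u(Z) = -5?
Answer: -406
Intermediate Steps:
j(d) = 11 - d (j(d) = 9 + (2 - d) = 11 - d)
p(S) = 7 (p(S) = 2 + 5 = 7)
P = 112 (P = (11 - 1*(-5))*7 = (11 + 5)*7 = 16*7 = 112)
I(M) = 103 (I(M) = -3 + (2*(-3) + 112) = -3 + (-6 + 112) = -3 + 106 = 103)
-7*(J + I(3)) = -7*(-45 + 103) = -7*58 = -406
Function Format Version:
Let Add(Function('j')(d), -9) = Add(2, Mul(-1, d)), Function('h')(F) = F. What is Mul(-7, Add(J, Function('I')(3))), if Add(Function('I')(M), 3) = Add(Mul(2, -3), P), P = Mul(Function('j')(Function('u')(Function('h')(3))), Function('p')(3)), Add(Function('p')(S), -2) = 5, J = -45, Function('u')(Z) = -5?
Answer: -406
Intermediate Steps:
Function('j')(d) = Add(11, Mul(-1, d)) (Function('j')(d) = Add(9, Add(2, Mul(-1, d))) = Add(11, Mul(-1, d)))
Function('p')(S) = 7 (Function('p')(S) = Add(2, 5) = 7)
P = 112 (P = Mul(Add(11, Mul(-1, -5)), 7) = Mul(Add(11, 5), 7) = Mul(16, 7) = 112)
Function('I')(M) = 103 (Function('I')(M) = Add(-3, Add(Mul(2, -3), 112)) = Add(-3, Add(-6, 112)) = Add(-3, 106) = 103)
Mul(-7, Add(J, Function('I')(3))) = Mul(-7, Add(-45, 103)) = Mul(-7, 58) = -406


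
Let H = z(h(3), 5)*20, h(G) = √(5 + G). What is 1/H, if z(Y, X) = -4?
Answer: -1/80 ≈ -0.012500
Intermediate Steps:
H = -80 (H = -4*20 = -80)
1/H = 1/(-80) = -1/80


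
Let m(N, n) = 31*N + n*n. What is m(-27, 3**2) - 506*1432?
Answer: -725348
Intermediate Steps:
m(N, n) = n**2 + 31*N (m(N, n) = 31*N + n**2 = n**2 + 31*N)
m(-27, 3**2) - 506*1432 = ((3**2)**2 + 31*(-27)) - 506*1432 = (9**2 - 837) - 724592 = (81 - 837) - 724592 = -756 - 724592 = -725348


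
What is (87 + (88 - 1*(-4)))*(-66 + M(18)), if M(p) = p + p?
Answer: -5370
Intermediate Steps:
M(p) = 2*p
(87 + (88 - 1*(-4)))*(-66 + M(18)) = (87 + (88 - 1*(-4)))*(-66 + 2*18) = (87 + (88 + 4))*(-66 + 36) = (87 + 92)*(-30) = 179*(-30) = -5370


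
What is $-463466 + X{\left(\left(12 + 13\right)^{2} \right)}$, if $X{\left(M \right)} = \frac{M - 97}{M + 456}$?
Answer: $- \frac{501006218}{1081} \approx -4.6347 \cdot 10^{5}$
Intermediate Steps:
$X{\left(M \right)} = \frac{-97 + M}{456 + M}$
$-463466 + X{\left(\left(12 + 13\right)^{2} \right)} = -463466 + \frac{-97 + \left(12 + 13\right)^{2}}{456 + \left(12 + 13\right)^{2}} = -463466 + \frac{-97 + 25^{2}}{456 + 25^{2}} = -463466 + \frac{-97 + 625}{456 + 625} = -463466 + \frac{1}{1081} \cdot 528 = -463466 + \frac{528}{1081} = - \frac{501006218}{1081}$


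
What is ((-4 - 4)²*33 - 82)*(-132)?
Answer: -267960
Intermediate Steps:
((-4 - 4)²*33 - 82)*(-132) = ((-8)²*33 - 82)*(-132) = (64*33 - 82)*(-132) = (2112 - 82)*(-132) = 2030*(-132) = -267960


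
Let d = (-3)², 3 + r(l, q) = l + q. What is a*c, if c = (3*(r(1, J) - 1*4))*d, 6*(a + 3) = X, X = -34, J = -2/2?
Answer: 1638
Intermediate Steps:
J = -1 (J = -2*½ = -1)
r(l, q) = -3 + l + q (r(l, q) = -3 + (l + q) = -3 + l + q)
a = -26/3 (a = -3 + (⅙)*(-34) = -3 - 17/3 = -26/3 ≈ -8.6667)
d = 9
c = -189 (c = (3*((-3 + 1 - 1) - 1*4))*9 = (3*(-3 - 4))*9 = (3*(-7))*9 = -21*9 = -189)
a*c = -26/3*(-189) = 1638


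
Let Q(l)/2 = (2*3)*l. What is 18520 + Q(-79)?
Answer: 17572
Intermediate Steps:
Q(l) = 12*l (Q(l) = 2*((2*3)*l) = 2*(6*l) = 12*l)
18520 + Q(-79) = 18520 + 12*(-79) = 18520 - 948 = 17572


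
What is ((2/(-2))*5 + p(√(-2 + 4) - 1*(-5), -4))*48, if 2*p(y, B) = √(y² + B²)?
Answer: -240 + 24*√(43 + 10*√2) ≈ -58.578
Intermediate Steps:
p(y, B) = √(B² + y²)/2 (p(y, B) = √(y² + B²)/2 = √(B² + y²)/2)
((2/(-2))*5 + p(√(-2 + 4) - 1*(-5), -4))*48 = ((2/(-2))*5 + √((-4)² + (√(-2 + 4) - 1*(-5))²)/2)*48 = ((2*(-½))*5 + √(16 + (√2 + 5)²)/2)*48 = (-1*5 + √(16 + (5 + √2)²)/2)*48 = (-5 + √(16 + (5 + √2)²)/2)*48 = -240 + 24*√(16 + (5 + √2)²)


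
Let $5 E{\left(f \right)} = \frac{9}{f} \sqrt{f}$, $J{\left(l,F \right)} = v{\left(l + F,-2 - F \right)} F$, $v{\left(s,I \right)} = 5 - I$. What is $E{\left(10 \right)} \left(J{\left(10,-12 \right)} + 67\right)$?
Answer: $\frac{1143 \sqrt{10}}{50} \approx 72.29$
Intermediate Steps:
$J{\left(l,F \right)} = F \left(7 + F\right)$ ($J{\left(l,F \right)} = \left(5 - \left(-2 - F\right)\right) F = \left(5 + \left(2 + F\right)\right) F = \left(7 + F\right) F = F \left(7 + F\right)$)
$E{\left(f \right)} = \frac{9}{5 \sqrt{f}}$ ($E{\left(f \right)} = \frac{\frac{9}{f} \sqrt{f}}{5} = \frac{9 \frac{1}{\sqrt{f}}}{5} = \frac{9}{5 \sqrt{f}}$)
$E{\left(10 \right)} \left(J{\left(10,-12 \right)} + 67\right) = \frac{9}{5 \sqrt{10}} \left(- 12 \left(7 - 12\right) + 67\right) = \frac{9 \frac{\sqrt{10}}{10}}{5} \left(\left(-12\right) \left(-5\right) + 67\right) = \frac{9 \sqrt{10}}{50} \left(60 + 67\right) = \frac{9 \sqrt{10}}{50} \cdot 127 = \frac{1143 \sqrt{10}}{50}$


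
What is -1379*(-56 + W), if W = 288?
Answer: -319928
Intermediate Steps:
-1379*(-56 + W) = -1379*(-56 + 288) = -1379*232 = -319928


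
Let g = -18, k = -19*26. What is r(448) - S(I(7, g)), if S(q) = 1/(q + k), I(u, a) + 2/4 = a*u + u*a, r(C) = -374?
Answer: -558380/1493 ≈ -374.00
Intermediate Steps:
k = -494
I(u, a) = -½ + 2*a*u (I(u, a) = -½ + (a*u + u*a) = -½ + (a*u + a*u) = -½ + 2*a*u)
S(q) = 1/(-494 + q) (S(q) = 1/(q - 494) = 1/(-494 + q))
r(448) - S(I(7, g)) = -374 - 1/(-494 + (-½ + 2*(-18)*7)) = -374 - 1/(-494 + (-½ - 252)) = -374 - 1/(-494 - 505/2) = -374 - 1/(-1493/2) = -374 - 1*(-2/1493) = -374 + 2/1493 = -558380/1493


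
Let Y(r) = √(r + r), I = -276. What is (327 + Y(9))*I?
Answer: -90252 - 828*√2 ≈ -91423.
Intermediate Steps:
Y(r) = √2*√r (Y(r) = √(2*r) = √2*√r)
(327 + Y(9))*I = (327 + √2*√9)*(-276) = (327 + √2*3)*(-276) = (327 + 3*√2)*(-276) = -90252 - 828*√2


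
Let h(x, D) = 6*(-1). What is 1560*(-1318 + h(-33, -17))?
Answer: -2065440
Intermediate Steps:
h(x, D) = -6
1560*(-1318 + h(-33, -17)) = 1560*(-1318 - 6) = 1560*(-1324) = -2065440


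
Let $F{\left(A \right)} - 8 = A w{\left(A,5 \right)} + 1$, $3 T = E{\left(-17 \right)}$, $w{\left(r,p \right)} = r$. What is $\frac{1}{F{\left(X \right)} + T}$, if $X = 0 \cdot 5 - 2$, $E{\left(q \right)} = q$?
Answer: $\frac{3}{22} \approx 0.13636$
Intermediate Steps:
$T = - \frac{17}{3}$ ($T = \frac{1}{3} \left(-17\right) = - \frac{17}{3} \approx -5.6667$)
$X = -2$ ($X = 0 - 2 = -2$)
$F{\left(A \right)} = 9 + A^{2}$ ($F{\left(A \right)} = 8 + \left(A A + 1\right) = 8 + \left(A^{2} + 1\right) = 8 + \left(1 + A^{2}\right) = 9 + A^{2}$)
$\frac{1}{F{\left(X \right)} + T} = \frac{1}{\left(9 + \left(-2\right)^{2}\right) - \frac{17}{3}} = \frac{1}{\left(9 + 4\right) - \frac{17}{3}} = \frac{1}{13 - \frac{17}{3}} = \frac{1}{\frac{22}{3}} = \frac{3}{22}$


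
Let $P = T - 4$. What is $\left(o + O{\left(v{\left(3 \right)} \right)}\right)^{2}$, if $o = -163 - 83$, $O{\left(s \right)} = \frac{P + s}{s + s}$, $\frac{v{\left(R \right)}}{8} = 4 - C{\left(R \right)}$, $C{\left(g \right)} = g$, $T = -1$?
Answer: $\frac{15468489}{256} \approx 60424.0$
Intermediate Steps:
$P = -5$ ($P = -1 - 4 = -5$)
$v{\left(R \right)} = 32 - 8 R$ ($v{\left(R \right)} = 8 \left(4 - R\right) = 32 - 8 R$)
$O{\left(s \right)} = \frac{-5 + s}{2 s}$ ($O{\left(s \right)} = \frac{-5 + s}{s + s} = \frac{-5 + s}{2 s}$)
$o = -246$ ($o = -163 - 83 = -246$)
$\left(o + O{\left(v{\left(3 \right)} \right)}\right)^{2} = \left(-246 + \frac{-5 + \left(32 - 24\right)}{2 \left(32 - 24\right)}\right)^{2} = \left(-246 + \frac{-5 + 8}{2 \cdot 8}\right)^{2} = \left(-246 + \frac{1}{2} \cdot \frac{1}{8} \cdot 3\right)^{2} = \left(-246 + \frac{3}{16}\right)^{2} = \left(- \frac{3933}{16}\right)^{2} = \frac{15468489}{256}$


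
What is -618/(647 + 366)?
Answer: -618/1013 ≈ -0.61007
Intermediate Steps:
-618/(647 + 366) = -618/1013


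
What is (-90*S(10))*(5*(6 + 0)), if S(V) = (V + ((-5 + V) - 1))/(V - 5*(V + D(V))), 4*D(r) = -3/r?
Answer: 302400/317 ≈ 953.94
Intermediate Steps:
D(r) = -3/(4*r) (D(r) = (-3/r)/4 = -3/(4*r))
S(V) = (-6 + 2*V)/(-4*V + 15/(4*V)) (S(V) = (V + ((-5 + V) - 1))/(V - 5*(V - 3/(4*V))) = (V + (-6 + V))/(V + (-5*V + 15/(4*V))) = (-6 + 2*V)/(-4*V + 15/(4*V)))
(-90*S(10))*(5*(6 + 0)) = (-720*10*(3 - 1*10)/(-15 + 16*10²))*(5*(6 + 0)) = (-720*10*(3 - 10)/(-15 + 16*100))*(5*6) = -720*10*(-7)/(-15 + 1600)*30 = -720*10*(-7)/1585*30 = -90*(-112/317)*30 = (10080/317)*30 = 302400/317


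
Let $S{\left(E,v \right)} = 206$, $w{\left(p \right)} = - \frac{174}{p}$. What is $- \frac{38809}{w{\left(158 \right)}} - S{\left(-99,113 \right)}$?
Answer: $\frac{3047989}{87} \approx 35034.0$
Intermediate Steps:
$- \frac{38809}{w{\left(158 \right)}} - S{\left(-99,113 \right)} = - \frac{38809}{\left(-174\right) \frac{1}{158}} - 206 = - \frac{38809}{- \frac{87}{79}} - 206 = \left(-38809\right) \left(- \frac{79}{87}\right) - 206 = \frac{3065911}{87} - 206 = \frac{3047989}{87}$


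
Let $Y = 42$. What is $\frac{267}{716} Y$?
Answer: $\frac{5607}{358} \approx 15.662$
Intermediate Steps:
$\frac{267}{716} Y = \frac{267}{716} \cdot 42 = \frac{5607}{358}$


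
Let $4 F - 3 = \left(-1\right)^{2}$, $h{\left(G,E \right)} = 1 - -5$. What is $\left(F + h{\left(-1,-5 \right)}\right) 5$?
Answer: $35$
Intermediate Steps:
$h{\left(G,E \right)} = 6$ ($h{\left(G,E \right)} = 1 + 5 = 6$)
$F = 1$ ($F = \frac{3}{4} + \frac{\left(-1\right)^{2}}{4} = \frac{3}{4} + \frac{1}{4} \cdot 1 = \frac{3}{4} + \frac{1}{4} = 1$)
$\left(F + h{\left(-1,-5 \right)}\right) 5 = \left(1 + 6\right) 5 = 7 \cdot 5 = 35$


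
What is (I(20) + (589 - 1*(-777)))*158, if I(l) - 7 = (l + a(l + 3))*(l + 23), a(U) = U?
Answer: 509076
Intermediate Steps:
I(l) = 7 + (3 + 2*l)*(23 + l) (I(l) = 7 + (l + (l + 3))*(l + 23) = 7 + (l + (3 + l))*(23 + l) = 7 + (3 + 2*l)*(23 + l))
(I(20) + (589 - 1*(-777)))*158 = ((76 + 2*20**2 + 49*20) + (589 - 1*(-777)))*158 = ((76 + 2*400 + 980) + (589 + 777))*158 = ((76 + 800 + 980) + 1366)*158 = (1856 + 1366)*158 = 3222*158 = 509076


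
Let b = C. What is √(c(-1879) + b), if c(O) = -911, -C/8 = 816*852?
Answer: I*√5562767 ≈ 2358.6*I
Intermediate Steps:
C = -5561856 (C = -6528*852 = -8*695232 = -5561856)
b = -5561856
√(c(-1879) + b) = √(-911 - 5561856) = √(-5562767) = I*√5562767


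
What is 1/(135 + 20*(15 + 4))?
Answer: 1/515 ≈ 0.0019417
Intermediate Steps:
1/(135 + 20*(15 + 4)) = 1/(135 + 20*19) = 1/(135 + 380) = 1/515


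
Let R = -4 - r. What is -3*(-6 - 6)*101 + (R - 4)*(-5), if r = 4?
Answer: 3696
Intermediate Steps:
R = -8 (R = -4 - 1*4 = -4 - 4 = -8)
-3*(-6 - 6)*101 + (R - 4)*(-5) = -3*(-6 - 6)*101 + (-8 - 4)*(-5) = -3*(-12)*101 - 12*(-5) = 36*101 + 60 = 3636 + 60 = 3696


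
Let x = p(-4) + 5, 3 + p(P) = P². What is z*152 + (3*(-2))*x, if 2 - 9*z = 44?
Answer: -2452/3 ≈ -817.33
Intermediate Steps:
p(P) = -3 + P²
z = -14/3 (z = 2/9 - ⅑*44 = 2/9 - 44/9 = -14/3 ≈ -4.6667)
x = 18 (x = (-3 + (-4)²) + 5 = (-3 + 16) + 5 = 13 + 5 = 18)
z*152 + (3*(-2))*x = -14/3*152 + (3*(-2))*18 = -2128/3 - 6*18 = -2128/3 - 108 = -2452/3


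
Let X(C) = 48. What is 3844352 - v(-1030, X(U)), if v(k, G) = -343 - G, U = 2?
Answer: 3844743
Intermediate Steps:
3844352 - v(-1030, X(U)) = 3844352 - (-343 - 1*48) = 3844352 - (-343 - 48) = 3844352 - 1*(-391) = 3844352 + 391 = 3844743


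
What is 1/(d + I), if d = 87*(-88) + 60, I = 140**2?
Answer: 1/12004 ≈ 8.3306e-5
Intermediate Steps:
I = 19600
d = -7596 (d = -7656 + 60 = -7596)
1/(d + I) = 1/(-7596 + 19600) = 1/12004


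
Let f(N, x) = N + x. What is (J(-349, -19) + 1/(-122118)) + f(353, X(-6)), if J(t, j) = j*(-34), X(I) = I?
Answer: 121263173/122118 ≈ 993.00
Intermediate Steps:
J(t, j) = -34*j
(J(-349, -19) + 1/(-122118)) + f(353, X(-6)) = (-34*(-19) + 1/(-122118)) + (353 - 6) = (646 - 1/122118) + 347 = 78888227/122118 + 347 = 121263173/122118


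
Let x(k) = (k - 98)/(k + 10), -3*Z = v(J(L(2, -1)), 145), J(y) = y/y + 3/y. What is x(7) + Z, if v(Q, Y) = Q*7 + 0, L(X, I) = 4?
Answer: -1925/204 ≈ -9.4363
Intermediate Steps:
J(y) = 1 + 3/y
v(Q, Y) = 7*Q (v(Q, Y) = 7*Q + 0 = 7*Q)
Z = -49/12 (Z = -7*(3 + 4)/4/3 = -7*(¼)*7/3 = -7*7/(3*4) = -⅓*49/4 = -49/12 ≈ -4.0833)
x(k) = (-98 + k)/(10 + k)
x(7) + Z = (-98 + 7)/(10 + 7) - 49/12 = -91/17 - 49/12 = -1925/204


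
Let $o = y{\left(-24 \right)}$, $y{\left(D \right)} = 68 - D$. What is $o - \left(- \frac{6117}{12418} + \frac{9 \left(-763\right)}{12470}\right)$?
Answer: $\frac{3601994929}{38713115} \approx 93.043$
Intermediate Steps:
$o = 92$ ($o = 68 - -24 = 68 + 24 = 92$)
$o - \left(- \frac{6117}{12418} + \frac{9 \left(-763\right)}{12470}\right) = 92 - \left(- \frac{6117}{12418} + \frac{9 \left(-763\right)}{12470}\right) = 92 - \left(\left(-6117\right) \frac{1}{12418} - \frac{6867}{12470}\right) = 92 - \left(- \frac{6117}{12418} - \frac{6867}{12470}\right) = 92 - - \frac{40388349}{38713115} = 92 + \frac{40388349}{38713115} = \frac{3601994929}{38713115}$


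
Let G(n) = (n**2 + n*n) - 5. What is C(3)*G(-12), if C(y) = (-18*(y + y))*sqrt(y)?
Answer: -30564*sqrt(3) ≈ -52938.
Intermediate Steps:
G(n) = -5 + 2*n**2 (G(n) = (n**2 + n**2) - 5 = 2*n**2 - 5 = -5 + 2*n**2)
C(y) = -36*y**(3/2) (C(y) = (-36*y)*sqrt(y) = -36*y**(3/2))
C(3)*G(-12) = (-108*sqrt(3))*(-5 + 2*(-12)**2) = (-108*sqrt(3))*(-5 + 2*144) = (-108*sqrt(3))*(-5 + 288) = -108*sqrt(3)*283 = -30564*sqrt(3)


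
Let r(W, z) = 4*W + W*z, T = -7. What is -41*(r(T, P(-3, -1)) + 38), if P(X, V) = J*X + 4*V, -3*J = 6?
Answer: 164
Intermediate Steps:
J = -2 (J = -1/3*6 = -2)
P(X, V) = -2*X + 4*V
-41*(r(T, P(-3, -1)) + 38) = -41*(-7*(4 + (-2*(-3) + 4*(-1))) + 38) = -41*(-7*(4 + (6 - 4)) + 38) = -41*(-7*(4 + 2) + 38) = -41*(-7*6 + 38) = -41*(-42 + 38) = -41*(-4) = 164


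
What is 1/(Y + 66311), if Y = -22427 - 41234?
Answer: 1/2650 ≈ 0.00037736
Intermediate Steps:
Y = -63661
1/(Y + 66311) = 1/(-63661 + 66311) = 1/2650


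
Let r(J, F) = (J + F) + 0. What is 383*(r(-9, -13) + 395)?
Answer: 142859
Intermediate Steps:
r(J, F) = F + J (r(J, F) = (F + J) + 0 = F + J)
383*(r(-9, -13) + 395) = 383*((-13 - 9) + 395) = 383*(-22 + 395) = 383*373 = 142859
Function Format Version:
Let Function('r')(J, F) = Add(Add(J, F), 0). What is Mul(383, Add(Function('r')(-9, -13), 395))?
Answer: 142859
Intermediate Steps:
Function('r')(J, F) = Add(F, J) (Function('r')(J, F) = Add(Add(F, J), 0) = Add(F, J))
Mul(383, Add(Function('r')(-9, -13), 395)) = Mul(383, Add(Add(-13, -9), 395)) = Mul(383, Add(-22, 395)) = Mul(383, 373) = 142859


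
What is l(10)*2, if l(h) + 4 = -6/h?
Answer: -46/5 ≈ -9.2000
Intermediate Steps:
l(h) = -4 - 6/h
l(10)*2 = (-4 - 6/10)*2 = (-4 - 6*⅒)*2 = (-4 - ⅗)*2 = -23/5*2 = -46/5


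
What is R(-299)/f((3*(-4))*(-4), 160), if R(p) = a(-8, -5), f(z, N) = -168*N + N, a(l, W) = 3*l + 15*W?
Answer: 99/26720 ≈ 0.0037051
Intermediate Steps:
f(z, N) = -167*N
R(p) = -99 (R(p) = 3*(-8) + 15*(-5) = -24 - 75 = -99)
R(-299)/f((3*(-4))*(-4), 160) = -99/((-167*160)) = -99/(-26720) = -99*(-1/26720) = 99/26720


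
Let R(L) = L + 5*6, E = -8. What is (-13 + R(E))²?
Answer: 81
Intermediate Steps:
R(L) = 30 + L (R(L) = L + 30 = 30 + L)
(-13 + R(E))² = (-13 + (30 - 8))² = (-13 + 22)² = 9² = 81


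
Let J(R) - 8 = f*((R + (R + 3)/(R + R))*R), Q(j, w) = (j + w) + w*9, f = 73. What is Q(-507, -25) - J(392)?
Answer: -22465309/2 ≈ -1.1233e+7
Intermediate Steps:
Q(j, w) = j + 10*w (Q(j, w) = (j + w) + 9*w = j + 10*w)
J(R) = 8 + 73*R*(R + (3 + R)/(2*R)) (J(R) = 8 + 73*((R + (R + 3)/(R + R))*R) = 8 + 73*((R + (3 + R)/((2*R)))*R) = 8 + 73*((R + (3 + R)*(1/(2*R)))*R) = 8 + 73*((R + (3 + R)/(2*R))*R) = 8 + 73*(R*(R + (3 + R)/(2*R))) = 8 + 73*R*(R + (3 + R)/(2*R)))
Q(-507, -25) - J(392) = (-507 + 10*(-25)) - (235/2 + 73*392**2 + (73/2)*392) = (-507 - 250) - (235/2 + 73*153664 + 14308) = -757 - (235/2 + 11217472 + 14308) = -757 - 1*22463795/2 = -757 - 22463795/2 = -22465309/2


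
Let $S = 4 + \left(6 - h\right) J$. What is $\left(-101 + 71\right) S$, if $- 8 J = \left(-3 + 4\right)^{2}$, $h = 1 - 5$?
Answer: $- \frac{165}{2} \approx -82.5$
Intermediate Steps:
$h = -4$ ($h = 1 - 5 = -4$)
$J = - \frac{1}{8}$ ($J = - \frac{\left(-3 + 4\right)^{2}}{8} = - \frac{1^{2}}{8} = \left(- \frac{1}{8}\right) 1 = - \frac{1}{8} \approx -0.125$)
$S = \frac{11}{4}$ ($S = 4 + \left(6 - -4\right) \left(- \frac{1}{8}\right) = 4 + \left(6 + 4\right) \left(- \frac{1}{8}\right) = 4 + 10 \left(- \frac{1}{8}\right) = 4 - \frac{5}{4} = \frac{11}{4} \approx 2.75$)
$\left(-101 + 71\right) S = \left(-101 + 71\right) \frac{11}{4} = \left(-30\right) \frac{11}{4} = - \frac{165}{2}$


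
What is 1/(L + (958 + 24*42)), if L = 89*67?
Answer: 1/7929 ≈ 0.00012612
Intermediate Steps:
L = 5963
1/(L + (958 + 24*42)) = 1/(5963 + (958 + 24*42)) = 1/(5963 + (958 + 1008)) = 1/(5963 + 1966) = 1/7929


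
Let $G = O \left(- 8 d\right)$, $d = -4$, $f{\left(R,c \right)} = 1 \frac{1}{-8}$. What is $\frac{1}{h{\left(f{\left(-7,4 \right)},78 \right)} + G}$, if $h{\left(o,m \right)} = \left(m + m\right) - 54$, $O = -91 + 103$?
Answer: $\frac{1}{486} \approx 0.0020576$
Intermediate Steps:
$f{\left(R,c \right)} = - \frac{1}{8}$ ($f{\left(R,c \right)} = 1 \left(- \frac{1}{8}\right) = - \frac{1}{8}$)
$O = 12$
$h{\left(o,m \right)} = -54 + 2 m$ ($h{\left(o,m \right)} = 2 m - 54 = -54 + 2 m$)
$G = 384$ ($G = 12 \left(\left(-8\right) \left(-4\right)\right) = 12 \cdot 32 = 384$)
$\frac{1}{h{\left(f{\left(-7,4 \right)},78 \right)} + G} = \frac{1}{\left(-54 + 2 \cdot 78\right) + 384} = \frac{1}{\left(-54 + 156\right) + 384} = \frac{1}{102 + 384} = \frac{1}{486}$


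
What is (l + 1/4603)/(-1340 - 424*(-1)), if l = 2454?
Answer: -11295763/4216348 ≈ -2.6790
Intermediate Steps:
(l + 1/4603)/(-1340 - 424*(-1)) = (2454 + 1/4603)/(-1340 - 424*(-1)) = (2454 + 1/4603)/(-1340 + 424) = (11295763/4603)/(-916) = (11295763/4603)*(-1/916) = -11295763/4216348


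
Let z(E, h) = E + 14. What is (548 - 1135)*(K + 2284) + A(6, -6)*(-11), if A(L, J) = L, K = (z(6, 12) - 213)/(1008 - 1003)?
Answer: -6590579/5 ≈ -1.3181e+6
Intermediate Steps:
z(E, h) = 14 + E
K = -193/5 (K = ((14 + 6) - 213)/(1008 - 1003) = (20 - 213)/5 = -193*1/5 = -193/5 ≈ -38.600)
(548 - 1135)*(K + 2284) + A(6, -6)*(-11) = (548 - 1135)*(-193/5 + 2284) + 6*(-11) = -587*11227/5 - 66 = -6590249/5 - 66 = -6590579/5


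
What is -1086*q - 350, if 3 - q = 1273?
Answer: 1378870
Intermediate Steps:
q = -1270 (q = 3 - 1*1273 = 3 - 1273 = -1270)
-1086*q - 350 = -1086*(-1270) - 350 = 1379220 - 350 = 1378870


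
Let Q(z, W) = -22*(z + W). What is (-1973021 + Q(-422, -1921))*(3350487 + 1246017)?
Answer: -8832067523400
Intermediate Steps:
Q(z, W) = -22*W - 22*z (Q(z, W) = -22*(W + z) = -22*W - 22*z)
(-1973021 + Q(-422, -1921))*(3350487 + 1246017) = (-1973021 + (-22*(-1921) - 22*(-422)))*(3350487 + 1246017) = (-1973021 + (42262 + 9284))*4596504 = (-1973021 + 51546)*4596504 = -1921475*4596504 = -8832067523400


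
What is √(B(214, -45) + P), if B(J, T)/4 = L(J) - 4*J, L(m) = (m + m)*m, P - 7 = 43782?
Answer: √406733 ≈ 637.76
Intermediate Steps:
P = 43789 (P = 7 + 43782 = 43789)
L(m) = 2*m² (L(m) = (2*m)*m = 2*m²)
B(J, T) = -16*J + 8*J² (B(J, T) = 4*(2*J² - 4*J) = 4*(-4*J + 2*J²) = -16*J + 8*J²)
√(B(214, -45) + P) = √(8*214*(-2 + 214) + 43789) = √(8*214*212 + 43789) = √(362944 + 43789) = √406733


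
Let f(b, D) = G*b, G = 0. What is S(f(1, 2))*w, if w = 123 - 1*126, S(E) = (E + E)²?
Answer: 0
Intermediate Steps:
f(b, D) = 0 (f(b, D) = 0*b = 0)
S(E) = 4*E² (S(E) = (2*E)² = 4*E²)
w = -3 (w = 123 - 126 = -3)
S(f(1, 2))*w = (4*0²)*(-3) = (4*0)*(-3) = 0*(-3) = 0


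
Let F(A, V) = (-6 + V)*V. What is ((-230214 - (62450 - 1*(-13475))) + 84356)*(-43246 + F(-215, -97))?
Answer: 7375393665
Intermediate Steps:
F(A, V) = V*(-6 + V)
((-230214 - (62450 - 1*(-13475))) + 84356)*(-43246 + F(-215, -97)) = ((-230214 - (62450 - 1*(-13475))) + 84356)*(-43246 - 97*(-6 - 97)) = ((-230214 - (62450 + 13475)) + 84356)*(-43246 - 97*(-103)) = ((-230214 - 1*75925) + 84356)*(-43246 + 9991) = ((-230214 - 75925) + 84356)*(-33255) = (-306139 + 84356)*(-33255) = -221783*(-33255) = 7375393665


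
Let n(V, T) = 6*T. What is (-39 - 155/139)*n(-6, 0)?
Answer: 0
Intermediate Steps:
(-39 - 155/139)*n(-6, 0) = (-39 - 155/139)*(6*0) = (-39 - 155*1/139)*0 = (-39 - 155/139)*0 = -5576/139*0 = 0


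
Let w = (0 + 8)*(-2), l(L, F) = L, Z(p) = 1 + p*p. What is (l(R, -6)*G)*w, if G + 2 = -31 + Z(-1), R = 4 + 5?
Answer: 4464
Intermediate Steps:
R = 9
Z(p) = 1 + p²
w = -16 (w = 8*(-2) = -16)
G = -31 (G = -2 + (-31 + (1 + (-1)²)) = -2 + (-31 + (1 + 1)) = -2 + (-31 + 2) = -2 - 29 = -31)
(l(R, -6)*G)*w = (9*(-31))*(-16) = -279*(-16) = 4464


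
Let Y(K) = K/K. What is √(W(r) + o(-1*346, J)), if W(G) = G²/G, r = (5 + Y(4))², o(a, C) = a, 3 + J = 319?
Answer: I*√310 ≈ 17.607*I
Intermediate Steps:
J = 316 (J = -3 + 319 = 316)
Y(K) = 1
r = 36 (r = (5 + 1)² = 6² = 36)
W(G) = G
√(W(r) + o(-1*346, J)) = √(36 - 1*346) = √(36 - 346) = √(-310) = I*√310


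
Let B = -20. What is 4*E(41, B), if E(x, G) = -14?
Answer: -56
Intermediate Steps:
4*E(41, B) = 4*(-14) = -56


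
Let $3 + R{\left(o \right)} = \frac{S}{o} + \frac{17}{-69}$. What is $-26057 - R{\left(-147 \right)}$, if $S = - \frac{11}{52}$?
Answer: $- \frac{4580562785}{175812} \approx -26054.0$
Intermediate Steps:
$S = - \frac{11}{52}$ ($S = \left(-11\right) \frac{1}{52} = - \frac{11}{52} \approx -0.21154$)
$R{\left(o \right)} = - \frac{224}{69} - \frac{11}{52 o}$ ($R{\left(o \right)} = -3 + \left(- \frac{11}{52 o} + \frac{17}{-69}\right) = -3 + \left(- \frac{11}{52 o} + 17 \left(- \frac{1}{69}\right)\right) = -3 - \left(\frac{17}{69} + \frac{11}{52 o}\right) = - \frac{224}{69} - \frac{11}{52 o}$)
$-26057 - R{\left(-147 \right)} = -26057 - \frac{-759 - -1712256}{3588 \left(-147\right)} = -26057 - \frac{1}{3588} \left(- \frac{1}{147}\right) \left(-759 + 1712256\right) = -26057 - \frac{1}{3588} \left(- \frac{1}{147}\right) 1711497 = -26057 - - \frac{570499}{175812} = -26057 + \frac{570499}{175812} = - \frac{4580562785}{175812}$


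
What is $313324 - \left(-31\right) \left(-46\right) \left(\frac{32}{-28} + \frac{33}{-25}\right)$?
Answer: $\frac{55446306}{175} \approx 3.1684 \cdot 10^{5}$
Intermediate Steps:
$313324 - \left(-31\right) \left(-46\right) \left(\frac{32}{-28} + \frac{33}{-25}\right) = 313324 - 1426 \left(32 \left(- \frac{1}{28}\right) + 33 \left(- \frac{1}{25}\right)\right) = 313324 - 1426 \left(- \frac{8}{7} - \frac{33}{25}\right) = 313324 - 1426 \left(- \frac{431}{175}\right) = 313324 - - \frac{614606}{175} = 313324 + \frac{614606}{175} = \frac{55446306}{175}$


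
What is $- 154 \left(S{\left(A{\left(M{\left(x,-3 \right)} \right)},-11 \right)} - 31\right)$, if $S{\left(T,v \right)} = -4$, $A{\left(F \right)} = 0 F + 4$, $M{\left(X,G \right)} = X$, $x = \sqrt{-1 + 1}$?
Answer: $5390$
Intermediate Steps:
$x = 0$ ($x = \sqrt{0} = 0$)
$A{\left(F \right)} = 4$ ($A{\left(F \right)} = 0 + 4 = 4$)
$- 154 \left(S{\left(A{\left(M{\left(x,-3 \right)} \right)},-11 \right)} - 31\right) = - 154 \left(-4 - 31\right) = \left(-154\right) \left(-35\right) = 5390$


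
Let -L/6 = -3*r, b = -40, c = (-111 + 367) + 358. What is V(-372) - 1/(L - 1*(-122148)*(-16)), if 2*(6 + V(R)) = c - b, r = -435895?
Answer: 3145953439/9800478 ≈ 321.00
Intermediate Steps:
c = 614 (c = 256 + 358 = 614)
V(R) = 321 (V(R) = -6 + (614 - 1*(-40))/2 = -6 + (614 + 40)/2 = -6 + (½)*654 = -6 + 327 = 321)
L = -7846110 (L = -(-18)*(-435895) = -6*1307685 = -7846110)
V(-372) - 1/(L - 1*(-122148)*(-16)) = 321 - 1/(-7846110 - 1*(-122148)*(-16)) = 321 - 1/(-7846110 + 122148*(-16)) = 321 - 1/(-7846110 - 1954368) = 321 - 1/(-9800478) = 321 - 1*(-1/9800478) = 321 + 1/9800478 = 3145953439/9800478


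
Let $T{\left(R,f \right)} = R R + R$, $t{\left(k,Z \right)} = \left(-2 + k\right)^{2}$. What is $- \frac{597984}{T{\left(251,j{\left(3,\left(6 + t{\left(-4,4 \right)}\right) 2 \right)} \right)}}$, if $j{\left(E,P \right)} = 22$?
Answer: $- \frac{49832}{5271} \approx -9.454$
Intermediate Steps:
$T{\left(R,f \right)} = R + R^{2}$ ($T{\left(R,f \right)} = R^{2} + R = R + R^{2}$)
$- \frac{597984}{T{\left(251,j{\left(3,\left(6 + t{\left(-4,4 \right)}\right) 2 \right)} \right)}} = - \frac{597984}{251 \left(1 + 251\right)} = - \frac{597984}{251 \cdot 252} = - \frac{597984}{63252} = \left(-597984\right) \frac{1}{63252} = - \frac{49832}{5271}$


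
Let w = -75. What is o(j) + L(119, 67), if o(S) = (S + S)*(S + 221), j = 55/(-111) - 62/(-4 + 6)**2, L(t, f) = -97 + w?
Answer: -165847985/24642 ≈ -6730.3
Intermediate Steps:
L(t, f) = -172 (L(t, f) = -97 - 75 = -172)
j = -3551/222 (j = 55*(-1/111) - 62/(2**2) = -55/111 - 62/4 = -55/111 - 62*1/4 = -55/111 - 31/2 = -3551/222 ≈ -15.995)
o(S) = 2*S*(221 + S) (o(S) = (2*S)*(221 + S) = 2*S*(221 + S))
o(j) + L(119, 67) = 2*(-3551/222)*(221 - 3551/222) - 172 = 2*(-3551/222)*(45511/222) - 172 = -161609561/24642 - 172 = -165847985/24642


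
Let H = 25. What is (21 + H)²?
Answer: 2116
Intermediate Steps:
(21 + H)² = (21 + 25)² = 46² = 2116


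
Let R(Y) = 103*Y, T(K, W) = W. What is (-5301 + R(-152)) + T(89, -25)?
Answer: -20982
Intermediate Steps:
(-5301 + R(-152)) + T(89, -25) = (-5301 + 103*(-152)) - 25 = (-5301 - 15656) - 25 = -20957 - 25 = -20982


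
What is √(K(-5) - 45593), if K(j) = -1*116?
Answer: I*√45709 ≈ 213.8*I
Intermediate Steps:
K(j) = -116
√(K(-5) - 45593) = √(-116 - 45593) = √(-45709) = I*√45709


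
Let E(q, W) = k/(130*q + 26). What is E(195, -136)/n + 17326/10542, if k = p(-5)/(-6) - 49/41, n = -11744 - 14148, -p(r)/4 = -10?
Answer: 77789267778585/47330858533504 ≈ 1.6435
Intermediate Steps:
p(r) = 40 (p(r) = -4*(-10) = 40)
n = -25892
k = -967/123 (k = 40/(-6) - 49/41 = 40*(-⅙) - 49*1/41 = -20/3 - 49/41 = -967/123 ≈ -7.8618)
E(q, W) = -967/(123*(26 + 130*q)) (E(q, W) = -967/(123*(130*q + 26)) = -967/(123*(26 + 130*q)))
E(195, -136)/n + 17326/10542 = -967/(3198 + 15990*195)/(-25892) + 17326/10542 = -967/(3198 + 3118050)*(-1/25892) + 17326*(1/10542) = -967/3121248*(-1/25892) + 8663/5271 = 967/80815353216 + 8663/5271 = 77789267778585/47330858533504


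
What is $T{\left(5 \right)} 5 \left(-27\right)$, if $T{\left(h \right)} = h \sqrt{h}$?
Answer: $- 675 \sqrt{5} \approx -1509.3$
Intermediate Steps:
$T{\left(h \right)} = h^{\frac{3}{2}}$
$T{\left(5 \right)} 5 \left(-27\right) = 5^{\frac{3}{2}} \cdot 5 \left(-27\right) = 5 \sqrt{5} \cdot 5 \left(-27\right) = 25 \sqrt{5} \left(-27\right) = - 675 \sqrt{5}$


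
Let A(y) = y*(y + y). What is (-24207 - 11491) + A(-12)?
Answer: -35410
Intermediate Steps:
A(y) = 2*y² (A(y) = y*(2*y) = 2*y²)
(-24207 - 11491) + A(-12) = (-24207 - 11491) + 2*(-12)² = -35698 + 2*144 = -35698 + 288 = -35410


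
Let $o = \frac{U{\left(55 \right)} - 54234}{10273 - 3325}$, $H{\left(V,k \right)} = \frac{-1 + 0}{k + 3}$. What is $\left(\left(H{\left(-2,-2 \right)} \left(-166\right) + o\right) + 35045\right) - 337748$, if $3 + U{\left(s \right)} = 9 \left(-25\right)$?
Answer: $- \frac{350346923}{1158} \approx -3.0255 \cdot 10^{5}$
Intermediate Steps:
$H{\left(V,k \right)} = - \frac{1}{3 + k}$
$U{\left(s \right)} = -228$ ($U{\left(s \right)} = -3 + 9 \left(-25\right) = -3 - 225 = -228$)
$o = - \frac{9077}{1158}$ ($o = \frac{-228 - 54234}{10273 - 3325} = - \frac{54462}{6948} = \left(-54462\right) \frac{1}{6948} = - \frac{9077}{1158} \approx -7.8385$)
$\left(\left(H{\left(-2,-2 \right)} \left(-166\right) + o\right) + 35045\right) - 337748 = \left(\left(- \frac{1}{3 - 2} \left(-166\right) - \frac{9077}{1158}\right) + 35045\right) - 337748 = \left(\left(- 1^{-1} \left(-166\right) - \frac{9077}{1158}\right) + 35045\right) - 337748 = \left(\left(\left(-1\right) 1 \left(-166\right) - \frac{9077}{1158}\right) + 35045\right) - 337748 = \left(\left(\left(-1\right) \left(-166\right) - \frac{9077}{1158}\right) + 35045\right) - 337748 = \left(\left(166 - \frac{9077}{1158}\right) + 35045\right) - 337748 = \left(\frac{183151}{1158} + 35045\right) - 337748 = \frac{40765261}{1158} - 337748 = - \frac{350346923}{1158}$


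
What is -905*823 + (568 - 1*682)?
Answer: -744929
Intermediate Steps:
-905*823 + (568 - 1*682) = -744815 + (568 - 682) = -744815 - 114 = -744929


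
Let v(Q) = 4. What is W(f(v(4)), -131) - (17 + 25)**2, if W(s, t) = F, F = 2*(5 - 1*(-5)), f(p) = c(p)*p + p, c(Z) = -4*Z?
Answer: -1744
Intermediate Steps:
f(p) = p - 4*p**2 (f(p) = (-4*p)*p + p = -4*p**2 + p = p - 4*p**2)
F = 20 (F = 2*(5 + 5) = 2*10 = 20)
W(s, t) = 20
W(f(v(4)), -131) - (17 + 25)**2 = 20 - (17 + 25)**2 = 20 - 1*42**2 = 20 - 1*1764 = 20 - 1764 = -1744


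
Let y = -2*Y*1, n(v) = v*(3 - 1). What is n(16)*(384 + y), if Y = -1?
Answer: 12352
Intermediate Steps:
n(v) = 2*v (n(v) = v*2 = 2*v)
y = 2 (y = -2*(-1)*1 = 2*1 = 2)
n(16)*(384 + y) = (2*16)*(384 + 2) = 32*386 = 12352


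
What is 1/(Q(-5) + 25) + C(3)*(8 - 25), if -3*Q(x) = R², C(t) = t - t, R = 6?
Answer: 1/13 ≈ 0.076923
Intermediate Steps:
C(t) = 0
Q(x) = -12 (Q(x) = -⅓*6² = -⅓*36 = -12)
1/(Q(-5) + 25) + C(3)*(8 - 25) = 1/(-12 + 25) + 0*(8 - 25) = 1/13 + 0*(-17) = 1/13 + 0 = 1/13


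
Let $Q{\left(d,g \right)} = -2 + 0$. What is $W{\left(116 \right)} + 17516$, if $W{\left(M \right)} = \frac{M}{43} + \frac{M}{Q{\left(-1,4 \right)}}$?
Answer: $\frac{750810}{43} \approx 17461.0$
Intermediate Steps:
$Q{\left(d,g \right)} = -2$
$W{\left(M \right)} = - \frac{41 M}{86}$ ($W{\left(M \right)} = \frac{M}{43} + \frac{M}{-2} = M \frac{1}{43} + M \left(- \frac{1}{2}\right) = \frac{M}{43} - \frac{M}{2} = - \frac{41 M}{86}$)
$W{\left(116 \right)} + 17516 = \left(- \frac{41}{86}\right) 116 + 17516 = - \frac{2378}{43} + 17516 = \frac{750810}{43}$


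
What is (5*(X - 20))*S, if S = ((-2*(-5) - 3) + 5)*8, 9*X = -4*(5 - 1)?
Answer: -31360/3 ≈ -10453.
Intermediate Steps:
X = -16/9 (X = (-4*(5 - 1))/9 = (-4*4)/9 = (⅑)*(-16) = -16/9 ≈ -1.7778)
S = 96 (S = ((10 - 3) + 5)*8 = (7 + 5)*8 = 12*8 = 96)
(5*(X - 20))*S = (5*(-16/9 - 20))*96 = (5*(-196/9))*96 = -980/9*96 = -31360/3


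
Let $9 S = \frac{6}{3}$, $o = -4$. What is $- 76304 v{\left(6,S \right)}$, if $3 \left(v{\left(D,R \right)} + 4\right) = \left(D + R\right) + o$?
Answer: $\frac{6714752}{27} \approx 2.4869 \cdot 10^{5}$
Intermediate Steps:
$S = \frac{2}{9}$ ($S = \frac{6 \cdot \frac{1}{3}}{9} = \frac{1}{9} \cdot 2 = \frac{2}{9} \approx 0.22222$)
$v{\left(D,R \right)} = - \frac{16}{3} + \frac{D}{3} + \frac{R}{3}$ ($v{\left(D,R \right)} = -4 + \frac{\left(D + R\right) - 4}{3} = -4 + \frac{-4 + D + R}{3} = -4 + \left(- \frac{4}{3} + \frac{D}{3} + \frac{R}{3}\right) = - \frac{16}{3} + \frac{D}{3} + \frac{R}{3}$)
$- 76304 v{\left(6,S \right)} = - 76304 \left(- \frac{16}{3} + \frac{1}{3} \cdot 6 + \frac{1}{3} \cdot \frac{2}{9}\right) = - 76304 \left(- \frac{16}{3} + 2 + \frac{2}{27}\right) = \left(-76304\right) \left(- \frac{88}{27}\right) = \frac{6714752}{27}$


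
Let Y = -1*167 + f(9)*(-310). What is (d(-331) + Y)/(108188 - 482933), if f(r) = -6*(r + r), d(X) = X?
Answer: -10994/124915 ≈ -0.088012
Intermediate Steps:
f(r) = -12*r
Y = 33313 (Y = -1*167 - 12*9*(-310) = -167 - 108*(-310) = -167 + 33480 = 33313)
(d(-331) + Y)/(108188 - 482933) = (-331 + 33313)/(108188 - 482933) = 32982/(-374745) = 32982*(-1/374745) = -10994/124915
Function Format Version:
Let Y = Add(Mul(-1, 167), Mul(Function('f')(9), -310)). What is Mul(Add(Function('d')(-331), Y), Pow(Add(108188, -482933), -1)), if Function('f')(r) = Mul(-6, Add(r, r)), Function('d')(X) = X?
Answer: Rational(-10994, 124915) ≈ -0.088012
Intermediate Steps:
Function('f')(r) = Mul(-12, r) (Function('f')(r) = Mul(-6, Mul(2, r)) = Mul(-12, r))
Y = 33313 (Y = Add(Mul(-1, 167), Mul(Mul(-12, 9), -310)) = Add(-167, Mul(-108, -310)) = Add(-167, 33480) = 33313)
Mul(Add(Function('d')(-331), Y), Pow(Add(108188, -482933), -1)) = Mul(Add(-331, 33313), Pow(Add(108188, -482933), -1)) = Mul(32982, Pow(-374745, -1)) = Mul(32982, Rational(-1, 374745)) = Rational(-10994, 124915)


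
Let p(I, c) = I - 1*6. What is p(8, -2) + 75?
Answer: 77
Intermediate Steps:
p(I, c) = -6 + I (p(I, c) = I - 6 = -6 + I)
p(8, -2) + 75 = (-6 + 8) + 75 = 2 + 75 = 77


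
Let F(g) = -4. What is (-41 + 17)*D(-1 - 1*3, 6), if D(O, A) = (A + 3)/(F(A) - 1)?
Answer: 216/5 ≈ 43.200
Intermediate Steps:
D(O, A) = -⅗ - A/5 (D(O, A) = (A + 3)/(-4 - 1) = (3 + A)/(-5) = (3 + A)*(-⅕) = -⅗ - A/5)
(-41 + 17)*D(-1 - 1*3, 6) = (-41 + 17)*(-⅗ - ⅕*6) = -24*(-⅗ - 6/5) = -24*(-9/5) = 216/5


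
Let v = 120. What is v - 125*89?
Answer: -11005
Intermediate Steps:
v - 125*89 = 120 - 125*89 = 120 - 11125 = -11005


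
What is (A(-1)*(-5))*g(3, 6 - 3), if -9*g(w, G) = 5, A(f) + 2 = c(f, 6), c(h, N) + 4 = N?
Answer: 0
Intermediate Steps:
c(h, N) = -4 + N
A(f) = 0 (A(f) = -2 + (-4 + 6) = -2 + 2 = 0)
g(w, G) = -5/9 (g(w, G) = -1/9*5 = -5/9)
(A(-1)*(-5))*g(3, 6 - 3) = (0*(-5))*(-5/9) = 0*(-5/9) = 0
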